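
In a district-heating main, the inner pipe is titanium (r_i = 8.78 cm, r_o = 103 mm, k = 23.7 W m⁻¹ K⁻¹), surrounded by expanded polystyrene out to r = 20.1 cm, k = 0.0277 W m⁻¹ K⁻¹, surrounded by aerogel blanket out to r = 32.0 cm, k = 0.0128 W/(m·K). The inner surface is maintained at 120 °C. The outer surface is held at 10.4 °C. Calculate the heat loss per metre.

Q' = 11.4 W/m

Resistance network (inner→outer):
  R'_titanium = ln(0.103/0.0878)/(2πk) = 0.1597/(2π·23.7) = 0.001072 m·K/W
  R'_expanded polystyrene = ln(0.201/0.103)/(2πk) = 0.6686/(2π·0.0277) = 3.841 m·K/W
  R'_aerogel blanket = ln(0.320/0.201)/(2πk) = 0.4650/(2π·0.0128) = 5.782 m·K/W
ΣR = 0.001072 + 3.841 + 5.782 = 9.624 m·K/W
Q' = ΔT/ΣR = (120 °C − 10.4 °C)/9.624 = 11.4 W/m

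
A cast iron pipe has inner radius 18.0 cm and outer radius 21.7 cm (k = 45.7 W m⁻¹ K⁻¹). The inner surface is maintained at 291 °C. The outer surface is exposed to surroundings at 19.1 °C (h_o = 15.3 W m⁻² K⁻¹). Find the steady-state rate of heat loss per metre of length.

Series thermal resistances, inner to outer:
  R'_cast iron = ln(0.217/0.180)/(2πk) = 0.1869/(2π·45.7) = 6.510×10^-4 m·K/W
  R'_conv,out = 1/(2πr h) = 1/(2π·0.217·15.3) = 0.04794 m·K/W
ΣR = 6.510×10^-4 + 0.04794 = 0.04859 m·K/W
Q' = ΔT/ΣR = (291 °C − 19.1 °C)/0.04859 = 5600 W/m

Q' = 5600 W/m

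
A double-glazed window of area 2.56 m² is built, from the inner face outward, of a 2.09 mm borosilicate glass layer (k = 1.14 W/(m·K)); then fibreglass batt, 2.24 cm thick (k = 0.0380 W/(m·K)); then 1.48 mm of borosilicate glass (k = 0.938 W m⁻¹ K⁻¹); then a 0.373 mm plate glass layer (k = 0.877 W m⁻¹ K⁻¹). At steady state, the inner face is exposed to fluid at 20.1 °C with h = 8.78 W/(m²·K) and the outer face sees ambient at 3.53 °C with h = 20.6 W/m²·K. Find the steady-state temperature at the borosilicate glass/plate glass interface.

T = 4.60 °C

Resistance network (inner→outer):
  R_conv,in = 1/(hA) = 1/(8.78·2.56) = 0.04449 K/W
  R_borosilicate glass = L/(kA) = 0.00209/(1.14·2.56) = 7.161×10^-4 K/W
  R_fibreglass batt = L/(kA) = 0.0224/(0.0380·2.56) = 0.2303 K/W
  R_borosilicate glass = L/(kA) = 0.00148/(0.938·2.56) = 6.163×10^-4 K/W
  R_plate glass = L/(kA) = 3.73×10^-4/(0.877·2.56) = 1.661×10^-4 K/W
  R_conv,out = 1/(hA) = 1/(20.6·2.56) = 0.01896 K/W
ΣR = 0.04449 + 7.161×10^-4 + 0.2303 + 6.163×10^-4 + 1.661×10^-4 + 0.01896 = 0.2952 K/W
Q = ΔT/ΣR = (20.1 °C − 3.53 °C)/0.2952 = 56.13 W
From the inner boundary to the borosilicate glass/plate glass interface, ΣR_partial = 0.2761 K/W.
T_interface = T_in − Q·ΣR_partial = 20.1 °C − (56.13)(0.2761) = 4.60 °C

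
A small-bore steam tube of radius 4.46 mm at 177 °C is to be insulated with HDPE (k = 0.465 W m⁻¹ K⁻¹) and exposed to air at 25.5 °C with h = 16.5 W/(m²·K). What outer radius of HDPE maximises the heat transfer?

For a cylinder, r_cr = k_ins/h = 0.465/16.5 = 0.0282 m = 2.82 cm

r_cr = 2.82 cm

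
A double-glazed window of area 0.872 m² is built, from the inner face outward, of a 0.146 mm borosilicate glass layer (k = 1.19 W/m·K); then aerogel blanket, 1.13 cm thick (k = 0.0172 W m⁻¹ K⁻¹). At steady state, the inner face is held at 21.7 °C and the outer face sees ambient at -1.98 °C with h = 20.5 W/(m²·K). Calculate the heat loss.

Q = 29.3 W

Resistance network (inner→outer):
  R_borosilicate glass = L/(kA) = 1.46×10^-4/(1.19·0.872) = 1.407×10^-4 K/W
  R_aerogel blanket = L/(kA) = 0.0113/(0.0172·0.872) = 0.7534 K/W
  R_conv,out = 1/(hA) = 1/(20.5·0.872) = 0.05594 K/W
ΣR = 1.407×10^-4 + 0.7534 + 0.05594 = 0.8095 K/W
Q = ΔT/ΣR = (21.7 °C − -1.98 °C)/0.8095 = 29.3 W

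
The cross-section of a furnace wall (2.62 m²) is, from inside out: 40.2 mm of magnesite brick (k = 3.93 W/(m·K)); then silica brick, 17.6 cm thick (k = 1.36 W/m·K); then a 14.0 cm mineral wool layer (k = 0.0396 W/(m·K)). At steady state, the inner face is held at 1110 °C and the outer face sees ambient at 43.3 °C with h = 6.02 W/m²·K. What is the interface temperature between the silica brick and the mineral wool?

Series thermal resistances, inner to outer:
  R_magnesite brick = L/(kA) = 0.0402/(3.93·2.62) = 0.003904 K/W
  R_silica brick = L/(kA) = 0.176/(1.36·2.62) = 0.04939 K/W
  R_mineral wool = L/(kA) = 0.140/(0.0396·2.62) = 1.349 K/W
  R_conv,out = 1/(hA) = 1/(6.02·2.62) = 0.06340 K/W
ΣR = 0.003904 + 0.04939 + 1.349 + 0.06340 = 1.466 K/W
Q = ΔT/ΣR = (1110 °C − 43.3 °C)/1.466 = 727.6 W
From the inner boundary to the silica brick/mineral wool interface, ΣR_partial = 0.05329 K/W.
T_interface = T_in − Q·ΣR_partial = 1110 °C − (727.6)(0.05329) = 1071 °C

T = 1071 °C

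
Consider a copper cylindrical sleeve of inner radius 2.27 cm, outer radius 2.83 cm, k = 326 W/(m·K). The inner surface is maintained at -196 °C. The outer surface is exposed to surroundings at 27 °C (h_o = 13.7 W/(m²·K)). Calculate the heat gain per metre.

Q' = 543 W/m

Treat each layer as a resistance in series:
  R'_copper = ln(0.0283/0.0227)/(2πk) = 0.2205/(2π·326) = 1.076×10^-4 m·K/W
  R'_conv,out = 1/(2πr h) = 1/(2π·0.0283·13.7) = 0.4105 m·K/W
ΣR = 1.076×10^-4 + 0.4105 = 0.4106 m·K/W
Q' = ΔT/ΣR = (-196 °C − 27 °C)/0.4106 = -543 W/m
(Negative Q' ⇒ heat flows inward; heat gain = 543 W/m.)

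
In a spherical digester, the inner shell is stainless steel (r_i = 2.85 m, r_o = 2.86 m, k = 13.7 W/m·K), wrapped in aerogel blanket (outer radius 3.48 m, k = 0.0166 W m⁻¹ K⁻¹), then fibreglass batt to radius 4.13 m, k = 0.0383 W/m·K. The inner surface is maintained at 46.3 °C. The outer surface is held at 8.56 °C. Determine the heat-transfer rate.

Q = 96.1 W

Resistance network (inner→outer):
  R_stainless steel = (1/2.85 − 1/2.86)/(4πk) = 0.001227/(4π·13.7) = 7.126×10^-6 K/W
  R_aerogel blanket = (1/2.86 − 1/3.48)/(4πk) = 0.06229/(4π·0.0166) = 0.2986 K/W
  R_fibreglass batt = (1/3.48 − 1/4.13)/(4πk) = 0.04523/(4π·0.0383) = 0.09397 K/W
ΣR = 7.126×10^-6 + 0.2986 + 0.09397 = 0.3926 K/W
Q = ΔT/ΣR = (46.3 °C − 8.56 °C)/0.3926 = 96.1 W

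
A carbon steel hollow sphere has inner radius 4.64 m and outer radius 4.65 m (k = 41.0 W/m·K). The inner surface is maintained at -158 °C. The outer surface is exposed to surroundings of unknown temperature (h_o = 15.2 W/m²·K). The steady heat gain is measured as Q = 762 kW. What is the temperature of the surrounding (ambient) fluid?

Series resistances:
  R_carbon steel = (1/4.64 − 1/4.65)/(4πk) = 4.635×10^-4/(4π·41.0) = 8.996×10^-7 K/W
  R_conv,out = 1/(4πr²h) = 1/(4π·4.65²·15.2) = 2.421×10^-4 K/W
ΣR = 2.430×10^-4 K/W
ΔT = Q·ΣR = 7.62×10^5 × 2.430×10^-4 = 185.2 K
Heat flows inward, so T_out = T_in + ΔT = -158 + 185.2 = 27.2 °C

T_out = 27.2 °C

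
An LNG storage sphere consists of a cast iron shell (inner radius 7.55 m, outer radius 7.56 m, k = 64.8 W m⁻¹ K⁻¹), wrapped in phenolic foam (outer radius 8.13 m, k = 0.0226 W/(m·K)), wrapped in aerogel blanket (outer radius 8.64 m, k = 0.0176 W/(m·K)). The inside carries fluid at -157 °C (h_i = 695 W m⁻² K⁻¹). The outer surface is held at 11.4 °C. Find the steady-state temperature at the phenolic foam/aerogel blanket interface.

T = -73.0 °C

Treat each layer as a resistance in series:
  R_conv,in = 1/(4πr²h) = 1/(4π·7.55²·695) = 2.009×10^-6 K/W
  R_cast iron = (1/7.55 − 1/7.56)/(4πk) = 1.752×10^-4/(4π·64.8) = 2.152×10^-7 K/W
  R_phenolic foam = (1/7.56 − 1/8.13)/(4πk) = 0.009274/(4π·0.0226) = 0.03265 K/W
  R_aerogel blanket = (1/8.13 − 1/8.64)/(4πk) = 0.007260/(4π·0.0176) = 0.03283 K/W
ΣR = 2.009×10^-6 + 2.152×10^-7 + 0.03265 + 0.03283 = 0.06548 K/W
Q = ΔT/ΣR = (-157 °C − 11.4 °C)/0.06548 = -2572 W
From the inner boundary to the phenolic foam/aerogel blanket interface, ΣR_partial = 0.03265 K/W.
T_interface = T_in − Q·ΣR_partial = -157 °C − (-2572)(0.03265) = -73.0 °C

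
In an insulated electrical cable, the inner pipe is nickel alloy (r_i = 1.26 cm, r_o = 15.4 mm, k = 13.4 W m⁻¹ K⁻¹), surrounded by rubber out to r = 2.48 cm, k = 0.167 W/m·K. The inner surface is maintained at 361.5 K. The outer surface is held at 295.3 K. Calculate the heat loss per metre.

Treat each layer as a resistance in series:
  R'_nickel alloy = ln(0.0154/0.0126)/(2πk) = 0.2007/(2π·13.4) = 0.002383 m·K/W
  R'_rubber = ln(0.0248/0.0154)/(2πk) = 0.4765/(2π·0.167) = 0.4541 m·K/W
ΣR = 0.002383 + 0.4541 = 0.4565 m·K/W
Q' = ΔT/ΣR = (361.5 K − 295.3 K)/0.4565 = 145 W/m

Q' = 145 W/m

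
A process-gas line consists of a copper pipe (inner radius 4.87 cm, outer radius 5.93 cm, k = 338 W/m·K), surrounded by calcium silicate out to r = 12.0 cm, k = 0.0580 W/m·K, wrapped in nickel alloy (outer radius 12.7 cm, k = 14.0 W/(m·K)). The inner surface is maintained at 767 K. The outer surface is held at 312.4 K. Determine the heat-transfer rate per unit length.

Resistance network (inner→outer):
  R'_copper = ln(0.0593/0.0487)/(2πk) = 0.1969/(2π·338) = 9.273×10^-5 m·K/W
  R'_calcium silicate = ln(0.120/0.0593)/(2πk) = 0.7049/(2π·0.0580) = 1.934 m·K/W
  R'_nickel alloy = ln(0.127/0.120)/(2πk) = 0.05670/(2π·14.0) = 6.445×10^-4 m·K/W
ΣR = 9.273×10^-5 + 1.934 + 6.445×10^-4 = 1.935 m·K/W
Q' = ΔT/ΣR = (767 K − 312.4 K)/1.935 = 235 W/m

Q' = 235 W/m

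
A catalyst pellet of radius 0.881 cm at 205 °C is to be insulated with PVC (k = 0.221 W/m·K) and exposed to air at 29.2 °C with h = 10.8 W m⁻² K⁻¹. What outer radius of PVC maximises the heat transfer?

For a sphere, r_cr = 2k_ins/h = 2·0.221/10.8 = 0.0409 m = 4.09 cm

r_cr = 4.09 cm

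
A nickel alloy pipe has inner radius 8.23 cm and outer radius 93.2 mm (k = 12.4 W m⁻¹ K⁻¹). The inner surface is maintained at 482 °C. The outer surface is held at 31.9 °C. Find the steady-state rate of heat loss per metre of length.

Q' = 2πk·ΔT/ln(r₂/r₁) = 2π × 12.4 × 450.1 / ln(0.0932/0.0823) = 2.82×10^5 W/m

Q' = 282 kW/m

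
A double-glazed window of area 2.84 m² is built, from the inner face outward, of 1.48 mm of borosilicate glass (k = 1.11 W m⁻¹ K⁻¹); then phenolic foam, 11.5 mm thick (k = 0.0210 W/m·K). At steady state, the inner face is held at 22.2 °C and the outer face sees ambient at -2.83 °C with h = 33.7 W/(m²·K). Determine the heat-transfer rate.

Q = 123 W

Treat each layer as a resistance in series:
  R_borosilicate glass = L/(kA) = 0.00148/(1.11·2.84) = 4.695×10^-4 K/W
  R_phenolic foam = L/(kA) = 0.0115/(0.0210·2.84) = 0.1928 K/W
  R_conv,out = 1/(hA) = 1/(33.7·2.84) = 0.01045 K/W
ΣR = 4.695×10^-4 + 0.1928 + 0.01045 = 0.2037 K/W
Q = ΔT/ΣR = (22.2 °C − -2.83 °C)/0.2037 = 123 W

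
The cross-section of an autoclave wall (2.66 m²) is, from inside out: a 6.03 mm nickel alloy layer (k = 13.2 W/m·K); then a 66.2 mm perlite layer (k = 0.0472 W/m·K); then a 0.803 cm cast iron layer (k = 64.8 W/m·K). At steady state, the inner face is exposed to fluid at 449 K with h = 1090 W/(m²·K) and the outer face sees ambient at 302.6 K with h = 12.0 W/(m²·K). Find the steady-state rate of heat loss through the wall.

Q = 262 W

Resistance network (inner→outer):
  R_conv,in = 1/(hA) = 1/(1090·2.66) = 3.449×10^-4 K/W
  R_nickel alloy = L/(kA) = 0.00603/(13.2·2.66) = 1.717×10^-4 K/W
  R_perlite = L/(kA) = 0.0662/(0.0472·2.66) = 0.5273 K/W
  R_cast iron = L/(kA) = 0.00803/(64.8·2.66) = 4.659×10^-5 K/W
  R_conv,out = 1/(hA) = 1/(12.0·2.66) = 0.03133 K/W
ΣR = 3.449×10^-4 + 1.717×10^-4 + 0.5273 + 4.659×10^-5 + 0.03133 = 0.5592 K/W
Q = ΔT/ΣR = (449 K − 302.6 K)/0.5592 = 262 W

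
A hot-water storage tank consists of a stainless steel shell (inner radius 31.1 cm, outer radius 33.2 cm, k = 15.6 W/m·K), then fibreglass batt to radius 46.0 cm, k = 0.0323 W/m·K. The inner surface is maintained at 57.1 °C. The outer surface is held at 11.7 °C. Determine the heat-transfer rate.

Treat each layer as a resistance in series:
  R_stainless steel = (1/0.311 − 1/0.332)/(4πk) = 0.2034/(4π·15.6) = 0.001037 K/W
  R_fibreglass batt = (1/0.332 − 1/0.460)/(4πk) = 0.8381/(4π·0.0323) = 2.065 K/W
ΣR = 0.001037 + 2.065 = 2.066 K/W
Q = ΔT/ΣR = (57.1 °C − 11.7 °C)/2.066 = 22.0 W

Q = 22.0 W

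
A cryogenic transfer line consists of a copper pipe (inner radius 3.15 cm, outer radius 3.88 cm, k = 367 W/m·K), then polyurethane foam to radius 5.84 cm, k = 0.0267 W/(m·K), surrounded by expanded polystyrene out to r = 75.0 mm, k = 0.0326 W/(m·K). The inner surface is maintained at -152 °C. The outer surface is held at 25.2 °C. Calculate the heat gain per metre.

Series thermal resistances, inner to outer:
  R'_copper = ln(0.0388/0.0315)/(2πk) = 0.2084/(2π·367) = 9.039×10^-5 m·K/W
  R'_polyurethane foam = ln(0.0584/0.0388)/(2πk) = 0.4089/(2π·0.0267) = 2.437 m·K/W
  R'_expanded polystyrene = ln(0.0750/0.0584)/(2πk) = 0.2502/(2π·0.0326) = 1.221 m·K/W
ΣR = 9.039×10^-5 + 2.437 + 1.221 = 3.658 m·K/W
Q' = ΔT/ΣR = (-152 °C − 25.2 °C)/3.658 = -48.4 W/m
(Negative Q' ⇒ heat flows inward; heat gain = 48.4 W/m.)

Q' = 48.4 W/m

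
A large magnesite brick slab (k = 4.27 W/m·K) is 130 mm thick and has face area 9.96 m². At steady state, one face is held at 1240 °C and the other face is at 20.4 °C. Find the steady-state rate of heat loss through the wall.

Q = 399 kW

Q = kA·ΔT/L = 4.27 × 9.96 × |1240 °C − 20.4 °C| / 0.130 = 3.99×10^5 W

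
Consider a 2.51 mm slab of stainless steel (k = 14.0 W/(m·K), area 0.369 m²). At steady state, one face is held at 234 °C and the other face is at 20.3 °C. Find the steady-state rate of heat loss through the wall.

Q = 440 kW

Q = kA·ΔT/L = 14.0 × 0.369 × |234 °C − 20.3 °C| / 0.00251 = 4.40×10^5 W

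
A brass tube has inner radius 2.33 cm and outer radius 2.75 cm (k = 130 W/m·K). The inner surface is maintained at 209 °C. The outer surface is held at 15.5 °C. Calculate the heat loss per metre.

Q' = 2πk·ΔT/ln(r₂/r₁) = 2π × 130 × 193.5 / ln(0.0275/0.0233) = 9.54×10^5 W/m

Q' = 954 kW/m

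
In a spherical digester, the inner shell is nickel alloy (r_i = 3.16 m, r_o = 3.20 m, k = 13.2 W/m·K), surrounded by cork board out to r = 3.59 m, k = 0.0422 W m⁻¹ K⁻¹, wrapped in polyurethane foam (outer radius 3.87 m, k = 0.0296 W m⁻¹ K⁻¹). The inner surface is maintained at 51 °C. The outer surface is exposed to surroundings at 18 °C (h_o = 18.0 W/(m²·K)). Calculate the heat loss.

Q = 278 W

Series thermal resistances, inner to outer:
  R_nickel alloy = (1/3.16 − 1/3.20)/(4πk) = 0.003956/(4π·13.2) = 2.385×10^-5 K/W
  R_cork board = (1/3.20 − 1/3.59)/(4πk) = 0.03395/(4π·0.0422) = 0.06402 K/W
  R_polyurethane foam = (1/3.59 − 1/3.87)/(4πk) = 0.02015/(4π·0.0296) = 0.05418 K/W
  R_conv,out = 1/(4πr²h) = 1/(4π·3.87²·18.0) = 2.952×10^-4 K/W
ΣR = 2.385×10^-5 + 0.06402 + 0.05418 + 2.952×10^-4 = 0.1185 K/W
Q = ΔT/ΣR = (51 °C − 18 °C)/0.1185 = 278 W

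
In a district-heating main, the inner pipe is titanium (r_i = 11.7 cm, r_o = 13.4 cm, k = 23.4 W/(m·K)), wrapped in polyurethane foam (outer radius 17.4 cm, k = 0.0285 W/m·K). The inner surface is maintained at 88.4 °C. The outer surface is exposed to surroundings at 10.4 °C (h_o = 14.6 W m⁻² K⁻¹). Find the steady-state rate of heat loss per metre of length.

Series thermal resistances, inner to outer:
  R'_titanium = ln(0.134/0.117)/(2πk) = 0.1357/(2π·23.4) = 9.227×10^-4 m·K/W
  R'_polyurethane foam = ln(0.174/0.134)/(2πk) = 0.2612/(2π·0.0285) = 1.459 m·K/W
  R'_conv,out = 1/(2πr h) = 1/(2π·0.174·14.6) = 0.06265 m·K/W
ΣR = 9.227×10^-4 + 1.459 + 0.06265 = 1.523 m·K/W
Q' = ΔT/ΣR = (88.4 °C − 10.4 °C)/1.523 = 51.2 W/m

Q' = 51.2 W/m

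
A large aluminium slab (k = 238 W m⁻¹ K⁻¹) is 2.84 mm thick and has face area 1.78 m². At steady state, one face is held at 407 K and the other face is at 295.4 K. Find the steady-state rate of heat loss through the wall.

Q = kA·ΔT/L = 238 × 1.78 × |407 K − 295.4 K| / 0.00284 = 1.66×10^7 W

Q = 1.66×10^7 W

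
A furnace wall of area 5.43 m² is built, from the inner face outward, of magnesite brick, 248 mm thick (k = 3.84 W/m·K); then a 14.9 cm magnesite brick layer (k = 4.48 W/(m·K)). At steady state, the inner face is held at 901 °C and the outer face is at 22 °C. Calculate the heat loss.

Q = 48.8 kW

Resistance network (inner→outer):
  R_magnesite brick = L/(kA) = 0.248/(3.84·5.43) = 0.01189 K/W
  R_magnesite brick = L/(kA) = 0.149/(4.48·5.43) = 0.006125 K/W
ΣR = 0.01189 + 0.006125 = 0.01801 K/W
Q = ΔT/ΣR = (901 °C − 22 °C)/0.01801 = 48800 W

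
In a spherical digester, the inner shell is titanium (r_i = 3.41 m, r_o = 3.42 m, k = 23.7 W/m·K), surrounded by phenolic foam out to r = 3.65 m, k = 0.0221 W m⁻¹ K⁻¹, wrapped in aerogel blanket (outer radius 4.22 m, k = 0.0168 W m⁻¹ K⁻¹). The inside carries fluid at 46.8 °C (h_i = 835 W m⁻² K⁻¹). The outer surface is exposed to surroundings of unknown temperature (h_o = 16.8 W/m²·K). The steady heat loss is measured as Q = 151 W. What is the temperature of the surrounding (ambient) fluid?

Series resistances:
  R_conv,in = 1/(4πr²h) = 1/(4π·3.41²·835) = 8.196×10^-6 K/W
  R_titanium = (1/3.41 − 1/3.42)/(4πk) = 8.575×10^-4/(4π·23.7) = 2.879×10^-6 K/W
  R_phenolic foam = (1/3.42 − 1/3.65)/(4πk) = 0.01843/(4π·0.0221) = 0.06634 K/W
  R_aerogel blanket = (1/3.65 − 1/4.22)/(4πk) = 0.03701/(4π·0.0168) = 0.1753 K/W
  R_conv,out = 1/(4πr²h) = 1/(4π·4.22²·16.8) = 2.660×10^-4 K/W
ΣR = 0.2419 K/W
ΔT = Q·ΣR = 151 × 0.2419 = 36.53 K
Heat flows outward, so T_out = T_in − ΔT = 46.8 − 36.53 = 10.3 °C

T_out = 10.3 °C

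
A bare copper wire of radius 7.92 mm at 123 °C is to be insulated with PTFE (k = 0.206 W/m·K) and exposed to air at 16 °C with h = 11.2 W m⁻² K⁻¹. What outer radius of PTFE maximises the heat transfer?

For a cylinder, r_cr = k_ins/h = 0.206/11.2 = 0.0184 m = 1.84 cm

r_cr = 1.84 cm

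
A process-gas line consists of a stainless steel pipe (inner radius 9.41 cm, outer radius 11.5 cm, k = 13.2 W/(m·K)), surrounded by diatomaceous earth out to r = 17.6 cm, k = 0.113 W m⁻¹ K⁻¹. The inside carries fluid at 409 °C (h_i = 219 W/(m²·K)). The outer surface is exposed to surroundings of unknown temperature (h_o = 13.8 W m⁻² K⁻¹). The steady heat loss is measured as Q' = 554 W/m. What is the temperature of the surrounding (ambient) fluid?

T_out = 35.0 °C

Series resistances:
  R'_conv,in = 1/(2πr h) = 1/(2π·0.0941·219) = 0.007723 m·K/W
  R'_stainless steel = ln(0.115/0.0941)/(2πk) = 0.2006/(2π·13.2) = 0.002418 m·K/W
  R'_diatomaceous earth = ln(0.176/0.115)/(2πk) = 0.4256/(2π·0.113) = 0.5994 m·K/W
  R'_conv,out = 1/(2πr h) = 1/(2π·0.176·13.8) = 0.06553 m·K/W
ΣR = 0.6750 m·K/W
ΔT = Q'·ΣR = 554 × 0.6750 = 374.0 K
Heat flows outward, so T_out = T_in − ΔT = 409 − 374.0 = 35.0 °C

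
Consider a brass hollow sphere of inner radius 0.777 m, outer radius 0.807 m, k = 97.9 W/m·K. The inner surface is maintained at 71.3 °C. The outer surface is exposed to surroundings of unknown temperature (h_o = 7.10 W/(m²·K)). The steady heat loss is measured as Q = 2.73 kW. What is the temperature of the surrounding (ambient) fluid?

T_out = 24.2 °C

Series resistances:
  R_brass = (1/0.777 − 1/0.807)/(4πk) = 0.04784/(4π·97.9) = 3.889×10^-5 K/W
  R_conv,out = 1/(4πr²h) = 1/(4π·0.807²·7.10) = 0.01721 K/W
ΣR = 0.01725 K/W
ΔT = Q·ΣR = 2730 × 0.01725 = 47.09 K
Heat flows outward, so T_out = T_in − ΔT = 71.3 − 47.09 = 24.2 °C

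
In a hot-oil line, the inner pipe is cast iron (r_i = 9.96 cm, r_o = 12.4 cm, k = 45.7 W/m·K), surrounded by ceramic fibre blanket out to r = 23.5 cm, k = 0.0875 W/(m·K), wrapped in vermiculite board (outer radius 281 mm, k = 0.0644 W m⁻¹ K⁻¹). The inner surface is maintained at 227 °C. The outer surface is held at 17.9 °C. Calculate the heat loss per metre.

Series thermal resistances, inner to outer:
  R'_cast iron = ln(0.124/0.0996)/(2πk) = 0.2191/(2π·45.7) = 7.631×10^-4 m·K/W
  R'_ceramic fibre blanket = ln(0.235/0.124)/(2πk) = 0.6393/(2π·0.0875) = 1.163 m·K/W
  R'_vermiculite board = ln(0.281/0.235)/(2πk) = 0.1788/(2π·0.0644) = 0.4418 m·K/W
ΣR = 7.631×10^-4 + 1.163 + 0.4418 = 1.606 m·K/W
Q' = ΔT/ΣR = (227 °C − 17.9 °C)/1.606 = 130 W/m

Q' = 130 W/m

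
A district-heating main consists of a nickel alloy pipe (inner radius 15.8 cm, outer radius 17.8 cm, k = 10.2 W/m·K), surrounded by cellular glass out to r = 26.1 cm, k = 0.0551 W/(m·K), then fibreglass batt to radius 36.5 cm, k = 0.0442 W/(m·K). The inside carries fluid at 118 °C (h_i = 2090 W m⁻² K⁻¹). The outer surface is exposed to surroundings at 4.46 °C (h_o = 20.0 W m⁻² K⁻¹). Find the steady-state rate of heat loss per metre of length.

Resistance network (inner→outer):
  R'_conv,in = 1/(2πr h) = 1/(2π·0.158·2090) = 4.820×10^-4 m·K/W
  R'_nickel alloy = ln(0.178/0.158)/(2πk) = 0.1192/(2π·10.2) = 0.001860 m·K/W
  R'_cellular glass = ln(0.261/0.178)/(2πk) = 0.3827/(2π·0.0551) = 1.106 m·K/W
  R'_fibreglass batt = ln(0.365/0.261)/(2πk) = 0.3354/(2π·0.0442) = 1.208 m·K/W
  R'_conv,out = 1/(2πr h) = 1/(2π·0.365·20.0) = 0.02180 m·K/W
ΣR = 4.820×10^-4 + 0.001860 + 1.106 + 1.208 + 0.02180 = 2.338 m·K/W
Q' = ΔT/ΣR = (118 °C − 4.46 °C)/2.338 = 48.6 W/m

Q' = 48.6 W/m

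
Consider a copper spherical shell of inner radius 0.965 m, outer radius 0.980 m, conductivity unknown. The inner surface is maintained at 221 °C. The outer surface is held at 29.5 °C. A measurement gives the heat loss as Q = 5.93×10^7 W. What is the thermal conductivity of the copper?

ΣR = ΔT/Q = |221 − 29.5|/5.93×10^7 = 3.229×10^-6 K/W
(1/r₁−1/r₂)/(4πk) = 3.229×10^-6 ⇒ k = 0.01586/(4π·3.229×10^-6) = 391 W/m·K

k = 391 W/m·K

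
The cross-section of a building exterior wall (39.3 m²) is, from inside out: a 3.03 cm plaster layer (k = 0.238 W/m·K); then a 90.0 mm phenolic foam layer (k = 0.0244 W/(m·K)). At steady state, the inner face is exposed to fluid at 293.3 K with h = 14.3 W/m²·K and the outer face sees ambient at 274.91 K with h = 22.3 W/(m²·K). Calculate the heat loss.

Series thermal resistances, inner to outer:
  R_conv,in = 1/(hA) = 1/(14.3·39.3) = 0.001779 K/W
  R_plaster = L/(kA) = 0.0303/(0.238·39.3) = 0.003239 K/W
  R_phenolic foam = L/(kA) = 0.0900/(0.0244·39.3) = 0.09386 K/W
  R_conv,out = 1/(hA) = 1/(22.3·39.3) = 0.001141 K/W
ΣR = 0.001779 + 0.003239 + 0.09386 + 0.001141 = 0.1000 K/W
Q = ΔT/ΣR = (293.3 K − 274.91 K)/0.1000 = 184 W

Q = 184 W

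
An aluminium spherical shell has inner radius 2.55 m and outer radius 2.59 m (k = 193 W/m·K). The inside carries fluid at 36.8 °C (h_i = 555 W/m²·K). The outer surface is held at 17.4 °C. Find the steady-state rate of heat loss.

Q = 790 kW

Treat each layer as a resistance in series:
  R_conv,in = 1/(4πr²h) = 1/(4π·2.55²·555) = 2.205×10^-5 K/W
  R_aluminium = (1/2.55 − 1/2.59)/(4πk) = 0.006056/(4π·193) = 2.497×10^-6 K/W
ΣR = 2.205×10^-5 + 2.497×10^-6 = 2.455×10^-5 K/W
Q = ΔT/ΣR = (36.8 °C − 17.4 °C)/2.455×10^-5 = 7.90×10^5 W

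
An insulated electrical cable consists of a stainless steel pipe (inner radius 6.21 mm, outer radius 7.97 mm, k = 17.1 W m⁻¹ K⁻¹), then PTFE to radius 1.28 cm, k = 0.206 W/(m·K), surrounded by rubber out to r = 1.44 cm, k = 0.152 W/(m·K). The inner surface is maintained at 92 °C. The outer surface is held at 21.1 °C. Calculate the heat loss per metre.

Q' = 144 W/m

Treat each layer as a resistance in series:
  R'_stainless steel = ln(0.00797/0.00621)/(2πk) = 0.2495/(2π·17.1) = 0.002322 m·K/W
  R'_PTFE = ln(0.0128/0.00797)/(2πk) = 0.4738/(2π·0.206) = 0.3660 m·K/W
  R'_rubber = ln(0.0144/0.0128)/(2πk) = 0.1178/(2π·0.152) = 0.1233 m·K/W
ΣR = 0.002322 + 0.3660 + 0.1233 = 0.4916 m·K/W
Q' = ΔT/ΣR = (92 °C − 21.1 °C)/0.4916 = 144 W/m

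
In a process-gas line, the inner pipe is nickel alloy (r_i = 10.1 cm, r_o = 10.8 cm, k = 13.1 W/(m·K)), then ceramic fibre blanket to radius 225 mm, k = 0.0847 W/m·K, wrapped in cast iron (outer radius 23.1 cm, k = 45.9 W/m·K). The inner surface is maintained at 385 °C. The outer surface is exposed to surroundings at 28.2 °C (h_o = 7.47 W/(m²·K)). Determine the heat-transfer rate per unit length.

Treat each layer as a resistance in series:
  R'_nickel alloy = ln(0.108/0.101)/(2πk) = 0.06701/(2π·13.1) = 8.141×10^-4 m·K/W
  R'_ceramic fibre blanket = ln(0.225/0.108)/(2πk) = 0.7340/(2π·0.0847) = 1.379 m·K/W
  R'_cast iron = ln(0.231/0.225)/(2πk) = 0.02632/(2π·45.9) = 9.125×10^-5 m·K/W
  R'_conv,out = 1/(2πr h) = 1/(2π·0.231·7.47) = 0.09223 m·K/W
ΣR = 8.141×10^-4 + 1.379 + 9.125×10^-5 + 0.09223 = 1.472 m·K/W
Q' = ΔT/ΣR = (385 °C − 28.2 °C)/1.472 = 242 W/m

Q' = 242 W/m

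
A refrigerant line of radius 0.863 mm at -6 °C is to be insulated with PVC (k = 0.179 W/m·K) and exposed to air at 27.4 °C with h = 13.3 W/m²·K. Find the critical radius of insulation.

r_cr = 1.35 cm

For a cylinder, r_cr = k_ins/h = 0.179/13.3 = 0.0135 m = 1.35 cm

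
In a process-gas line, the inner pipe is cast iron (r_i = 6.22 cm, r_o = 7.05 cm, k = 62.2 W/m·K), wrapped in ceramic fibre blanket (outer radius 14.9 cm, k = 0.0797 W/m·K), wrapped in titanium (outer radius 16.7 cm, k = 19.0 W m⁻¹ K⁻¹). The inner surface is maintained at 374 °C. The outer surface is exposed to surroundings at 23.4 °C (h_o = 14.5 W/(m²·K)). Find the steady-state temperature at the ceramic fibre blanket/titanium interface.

T = 38.4 °C

Resistance network (inner→outer):
  R'_cast iron = ln(0.0705/0.0622)/(2πk) = 0.1253/(2π·62.2) = 3.205×10^-4 m·K/W
  R'_ceramic fibre blanket = ln(0.149/0.0705)/(2πk) = 0.7483/(2π·0.0797) = 1.494 m·K/W
  R'_titanium = ln(0.167/0.149)/(2πk) = 0.1140/(2π·19.0) = 9.553×10^-4 m·K/W
  R'_conv,out = 1/(2πr h) = 1/(2π·0.167·14.5) = 0.06573 m·K/W
ΣR = 3.205×10^-4 + 1.494 + 9.553×10^-4 + 0.06573 = 1.561 m·K/W
Q' = ΔT/ΣR = (374 °C − 23.4 °C)/1.561 = 224.6 W/m
From the inner boundary to the ceramic fibre blanket/titanium interface, ΣR_partial = 1.494 m·K/W.
T_interface = T_in − Q'·ΣR_partial = 374 °C − (224.6)(1.494) = 38.4 °C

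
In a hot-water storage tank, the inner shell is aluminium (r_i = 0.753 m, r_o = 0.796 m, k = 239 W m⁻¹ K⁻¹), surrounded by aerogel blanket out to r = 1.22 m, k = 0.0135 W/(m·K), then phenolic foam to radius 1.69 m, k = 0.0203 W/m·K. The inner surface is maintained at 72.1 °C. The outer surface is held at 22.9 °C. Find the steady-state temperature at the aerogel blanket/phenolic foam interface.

T = 35.6 °C

Treat each layer as a resistance in series:
  R_aluminium = (1/0.753 − 1/0.796)/(4πk) = 0.07174/(4π·239) = 2.389×10^-5 K/W
  R_aerogel blanket = (1/0.796 − 1/1.22)/(4πk) = 0.4366/(4π·0.0135) = 2.574 K/W
  R_phenolic foam = (1/1.22 − 1/1.69)/(4πk) = 0.2280/(4π·0.0203) = 0.8936 K/W
ΣR = 2.389×10^-5 + 2.574 + 0.8936 = 3.468 K/W
Q = ΔT/ΣR = (72.1 °C − 22.9 °C)/3.468 = 14.19 W
From the inner boundary to the aerogel blanket/phenolic foam interface, ΣR_partial = 2.574 K/W.
T_interface = T_in − Q·ΣR_partial = 72.1 °C − (14.19)(2.574) = 35.6 °C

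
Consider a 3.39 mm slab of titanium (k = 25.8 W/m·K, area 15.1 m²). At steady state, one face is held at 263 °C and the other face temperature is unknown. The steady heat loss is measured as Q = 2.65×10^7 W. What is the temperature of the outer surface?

Series resistances:
  R_titanium = L/(kA) = 0.00339/(25.8·15.1) = 8.702×10^-6 K/W
ΣR = 8.702×10^-6 K/W
ΔT = Q·ΣR = 2.65×10^7 × 8.702×10^-6 = 230.6 K
Heat flows outward, so T_out = T_in − ΔT = 263 − 230.6 = 32.4 °C

T_out = 32.4 °C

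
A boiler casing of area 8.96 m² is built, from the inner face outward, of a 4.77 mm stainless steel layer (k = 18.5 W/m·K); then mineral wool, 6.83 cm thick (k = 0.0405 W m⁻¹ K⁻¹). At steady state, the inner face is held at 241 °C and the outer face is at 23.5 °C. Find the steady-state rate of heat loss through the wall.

Resistance network (inner→outer):
  R_stainless steel = L/(kA) = 0.00477/(18.5·8.96) = 2.878×10^-5 K/W
  R_mineral wool = L/(kA) = 0.0683/(0.0405·8.96) = 0.1882 K/W
ΣR = 2.878×10^-5 + 0.1882 = 0.1882 K/W
Q = ΔT/ΣR = (241 °C − 23.5 °C)/0.1882 = 1160 W

Q = 1160 W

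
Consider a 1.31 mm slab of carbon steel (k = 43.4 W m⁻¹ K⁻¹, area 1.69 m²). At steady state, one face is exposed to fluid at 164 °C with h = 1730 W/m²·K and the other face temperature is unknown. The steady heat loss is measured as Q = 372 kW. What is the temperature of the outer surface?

T_out = 30.1 °C

Sum the resistances:
  R_conv,in = 1/(hA) = 1/(1730·1.69) = 3.420×10^-4 K/W
  R_carbon steel = L/(kA) = 0.00131/(43.4·1.69) = 1.786×10^-5 K/W
ΣR = 3.599×10^-4 K/W
ΔT = Q·ΣR = 3.72×10^5 × 3.599×10^-4 = 133.9 K
Heat flows outward, so T_out = T_in − ΔT = 164 − 133.9 = 30.1 °C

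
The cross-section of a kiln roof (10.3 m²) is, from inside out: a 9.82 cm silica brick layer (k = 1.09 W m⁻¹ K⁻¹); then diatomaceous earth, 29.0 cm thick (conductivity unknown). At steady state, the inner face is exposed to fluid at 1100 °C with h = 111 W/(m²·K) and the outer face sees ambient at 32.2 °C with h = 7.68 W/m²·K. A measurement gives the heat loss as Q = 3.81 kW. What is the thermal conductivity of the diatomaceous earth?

k = 0.109 W/m·K

ΣR = ΔT/Q = |1100 − 32.2|/3810 = 0.2803 K/W
Known resistances:
  R_conv,in = 1/(hA) = 1/(111·10.3) = 8.747×10^-4 K/W
  R_silica brick = L/(kA) = 0.0982/(1.09·10.3) = 0.008747 K/W
  R_conv,out = 1/(hA) = 1/(7.68·10.3) = 0.01264 K/W
R_diatomaceous earth = ΣR − ΣR_known = 0.2803 − 0.02226 = 0.2580 K/W
L/(kA) = 0.2580 ⇒ k = 0.290/(0.2580·10.3) = 0.109 W/m·K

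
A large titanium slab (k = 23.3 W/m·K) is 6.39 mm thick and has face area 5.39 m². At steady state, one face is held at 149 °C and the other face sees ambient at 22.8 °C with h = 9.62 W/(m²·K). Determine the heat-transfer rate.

Q = 6530 W

Treat each layer as a resistance in series:
  R_titanium = L/(kA) = 0.00639/(23.3·5.39) = 5.088×10^-5 K/W
  R_conv,out = 1/(hA) = 1/(9.62·5.39) = 0.01929 K/W
ΣR = 5.088×10^-5 + 0.01929 = 0.01934 K/W
Q = ΔT/ΣR = (149 °C − 22.8 °C)/0.01934 = 6530 W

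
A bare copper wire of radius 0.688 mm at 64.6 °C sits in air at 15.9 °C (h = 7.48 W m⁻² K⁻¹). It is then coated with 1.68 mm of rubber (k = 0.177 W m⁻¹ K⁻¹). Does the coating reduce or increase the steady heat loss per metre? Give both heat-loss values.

increases: 1.57 → 4.82 W/m

Critical radius for a cylinder: r_cr = k/h = 0.0237 m = 2.37 cm.
Outer radius after coating: r₂ = 6.88×10^-4 + 0.00168 = 0.002368 m.
Since r₁ < r_cr and r₂ ≤ r_cr, the coating moves toward the maximum at r_cr — heat loss rises.
Bare: R = 1/(2πr₁h) = 30.93 m·K/W; Q = 48.7/30.93 = 1.57 W/m.
Coated: R = R_cond + R_conv = 10.10 m·K/W; Q = 48.7/10.10 = 4.82 W/m.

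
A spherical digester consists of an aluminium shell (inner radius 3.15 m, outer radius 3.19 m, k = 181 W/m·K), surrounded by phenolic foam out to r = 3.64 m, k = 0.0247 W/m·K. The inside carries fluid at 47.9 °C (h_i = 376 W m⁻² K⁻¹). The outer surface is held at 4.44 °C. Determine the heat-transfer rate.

Series thermal resistances, inner to outer:
  R_conv,in = 1/(4πr²h) = 1/(4π·3.15²·376) = 2.133×10^-5 K/W
  R_aluminium = (1/3.15 − 1/3.19)/(4πk) = 0.003981/(4π·181) = 1.750×10^-6 K/W
  R_phenolic foam = (1/3.19 − 1/3.64)/(4πk) = 0.03875/(4π·0.0247) = 0.1249 K/W
ΣR = 2.133×10^-5 + 1.750×10^-6 + 0.1249 = 0.1249 K/W
Q = ΔT/ΣR = (47.9 °C − 4.44 °C)/0.1249 = 348 W

Q = 348 W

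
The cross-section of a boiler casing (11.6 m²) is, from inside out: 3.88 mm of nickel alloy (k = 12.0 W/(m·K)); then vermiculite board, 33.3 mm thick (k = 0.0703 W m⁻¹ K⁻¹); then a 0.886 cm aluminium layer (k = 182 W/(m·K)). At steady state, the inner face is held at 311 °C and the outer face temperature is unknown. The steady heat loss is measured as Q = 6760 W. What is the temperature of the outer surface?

T_out = 34.7 °C

Sum the resistances:
  R_nickel alloy = L/(kA) = 0.00388/(12.0·11.6) = 2.787×10^-5 K/W
  R_vermiculite board = L/(kA) = 0.0333/(0.0703·11.6) = 0.04083 K/W
  R_aluminium = L/(kA) = 0.00886/(182·11.6) = 4.197×10^-6 K/W
ΣR = 0.04087 K/W
ΔT = Q·ΣR = 6760 × 0.04087 = 276.3 K
Heat flows outward, so T_out = T_in − ΔT = 311 − 276.3 = 34.7 °C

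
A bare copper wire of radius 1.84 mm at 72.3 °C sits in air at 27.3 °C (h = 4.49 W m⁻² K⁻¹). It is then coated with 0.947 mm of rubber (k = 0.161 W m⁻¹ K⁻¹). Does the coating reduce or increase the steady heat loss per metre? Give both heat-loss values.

Critical radius for a cylinder: r_cr = k/h = 0.0359 m = 3.59 cm.
Outer radius after coating: r₂ = 0.00184 + 9.47×10^-4 = 0.002787 m.
Since r₁ < r_cr and r₂ ≤ r_cr, the coating moves toward the maximum at r_cr — heat loss rises.
Bare: R = 1/(2πr₁h) = 19.26 m·K/W; Q = 45/19.26 = 2.34 W/m.
Coated: R = R_cond + R_conv = 13.13 m·K/W; Q = 45/13.13 = 3.43 W/m.

increases: 2.34 → 3.43 W/m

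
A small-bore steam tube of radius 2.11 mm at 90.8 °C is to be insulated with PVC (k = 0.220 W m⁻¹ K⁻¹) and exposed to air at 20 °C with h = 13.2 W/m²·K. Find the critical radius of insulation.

r_cr = 1.67 cm

For a cylinder, r_cr = k_ins/h = 0.220/13.2 = 0.0167 m = 1.67 cm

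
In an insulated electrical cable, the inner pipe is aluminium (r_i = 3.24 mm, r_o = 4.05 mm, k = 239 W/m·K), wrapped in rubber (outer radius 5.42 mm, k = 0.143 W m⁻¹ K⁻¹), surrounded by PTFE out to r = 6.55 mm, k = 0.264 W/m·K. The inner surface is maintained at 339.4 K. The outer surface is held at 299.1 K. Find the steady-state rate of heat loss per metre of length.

Q' = 91.9 W/m

Resistance network (inner→outer):
  R'_aluminium = ln(0.00405/0.00324)/(2πk) = 0.2231/(2π·239) = 1.486×10^-4 m·K/W
  R'_rubber = ln(0.00542/0.00405)/(2πk) = 0.2914/(2π·0.143) = 0.3243 m·K/W
  R'_PTFE = ln(0.00655/0.00542)/(2πk) = 0.1894/(2π·0.264) = 0.1142 m·K/W
ΣR = 1.486×10^-4 + 0.3243 + 0.1142 = 0.4386 m·K/W
Q' = ΔT/ΣR = (339.4 K − 299.1 K)/0.4386 = 91.9 W/m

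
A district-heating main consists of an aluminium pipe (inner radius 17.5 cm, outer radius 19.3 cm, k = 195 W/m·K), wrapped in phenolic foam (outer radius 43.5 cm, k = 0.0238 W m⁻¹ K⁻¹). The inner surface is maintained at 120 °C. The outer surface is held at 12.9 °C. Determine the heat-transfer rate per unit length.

Resistance network (inner→outer):
  R'_aluminium = ln(0.193/0.175)/(2πk) = 0.09790/(2π·195) = 7.991×10^-5 m·K/W
  R'_phenolic foam = ln(0.435/0.193)/(2πk) = 0.8127/(2π·0.0238) = 5.434 m·K/W
ΣR = 7.991×10^-5 + 5.434 = 5.434 m·K/W
Q' = ΔT/ΣR = (120 °C − 12.9 °C)/5.434 = 19.7 W/m

Q' = 19.7 W/m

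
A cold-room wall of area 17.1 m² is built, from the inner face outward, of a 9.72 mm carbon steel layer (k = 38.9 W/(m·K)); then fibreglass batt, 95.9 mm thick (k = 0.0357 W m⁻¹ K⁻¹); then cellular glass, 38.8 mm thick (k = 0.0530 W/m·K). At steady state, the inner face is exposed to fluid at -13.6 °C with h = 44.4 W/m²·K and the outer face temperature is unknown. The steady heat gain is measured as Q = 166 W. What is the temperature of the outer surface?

Series resistances:
  R_conv,in = 1/(hA) = 1/(44.4·17.1) = 0.001317 K/W
  R_carbon steel = L/(kA) = 0.00972/(38.9·17.1) = 1.461×10^-5 K/W
  R_fibreglass batt = L/(kA) = 0.0959/(0.0357·17.1) = 0.1571 K/W
  R_cellular glass = L/(kA) = 0.0388/(0.0530·17.1) = 0.04281 K/W
ΣR = 0.2012 K/W
ΔT = Q·ΣR = 166 × 0.2012 = 33.40 K
Heat flows inward, so T_out = T_in + ΔT = -13.6 + 33.40 = 19.8 °C

T_out = 19.8 °C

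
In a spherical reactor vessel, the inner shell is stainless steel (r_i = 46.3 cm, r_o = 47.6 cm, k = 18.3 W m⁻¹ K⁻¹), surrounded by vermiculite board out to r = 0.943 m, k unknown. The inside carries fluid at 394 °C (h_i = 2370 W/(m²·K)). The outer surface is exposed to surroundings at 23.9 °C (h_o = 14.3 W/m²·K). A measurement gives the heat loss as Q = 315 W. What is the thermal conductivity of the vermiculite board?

k = 0.0709 W/m·K

ΣR = ΔT/Q = |394 − 23.9|/315 = 1.175 K/W
Known resistances:
  R_conv,in = 1/(4πr²h) = 1/(4π·0.463²·2370) = 1.566×10^-4 K/W
  R_stainless steel = (1/0.463 − 1/0.476)/(4πk) = 0.05899/(4π·18.3) = 2.565×10^-4 K/W
  R_conv,out = 1/(4πr²h) = 1/(4π·0.943²·14.3) = 0.006258 K/W
R_vermiculite board = ΣR − ΣR_known = 1.175 − 0.006671 = 1.168 K/W
(1/r₁−1/r₂)/(4πk) = 1.168 ⇒ k = 1.040/(4π·1.168) = 0.0709 W/m·K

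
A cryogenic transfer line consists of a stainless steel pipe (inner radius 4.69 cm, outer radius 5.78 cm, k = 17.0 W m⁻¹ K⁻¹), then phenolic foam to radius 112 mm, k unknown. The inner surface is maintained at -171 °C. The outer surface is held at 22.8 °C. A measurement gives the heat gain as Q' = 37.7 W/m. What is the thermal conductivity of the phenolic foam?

ΣR = ΔT/Q' = |-171 − 22.8|/37.7 = 5.141 m·K/W
Known resistances:
  R'_stainless steel = ln(0.0578/0.0469)/(2πk) = 0.2090/(2π·17.0) = 0.001956 m·K/W
R_phenolic foam = ΣR − ΣR_known = 5.141 − 0.001956 = 5.139 m·K/W
ln(r₂/r₁)/(2πk) = 5.139 ⇒ k = 0.6615/(2π·5.139) = 0.0205 W/m·K

k = 0.0205 W/m·K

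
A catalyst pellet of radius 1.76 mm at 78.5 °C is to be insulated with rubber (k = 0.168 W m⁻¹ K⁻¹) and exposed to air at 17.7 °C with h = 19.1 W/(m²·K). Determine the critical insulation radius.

For a sphere, r_cr = 2k_ins/h = 2·0.168/19.1 = 0.0176 m = 1.76 cm

r_cr = 1.76 cm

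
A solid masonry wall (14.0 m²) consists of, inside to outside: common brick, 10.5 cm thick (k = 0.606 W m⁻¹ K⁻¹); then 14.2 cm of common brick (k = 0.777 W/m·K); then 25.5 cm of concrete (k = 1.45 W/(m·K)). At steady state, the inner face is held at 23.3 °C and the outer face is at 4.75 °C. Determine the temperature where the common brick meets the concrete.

Series thermal resistances, inner to outer:
  R_common brick = L/(kA) = 0.105/(0.606·14.0) = 0.01238 K/W
  R_common brick = L/(kA) = 0.142/(0.777·14.0) = 0.01305 K/W
  R_concrete = L/(kA) = 0.255/(1.45·14.0) = 0.01256 K/W
ΣR = 0.01238 + 0.01305 + 0.01256 = 0.03799 K/W
Q = ΔT/ΣR = (23.3 °C − 4.75 °C)/0.03799 = 488.3 W
From the inner boundary to the common brick/concrete interface, ΣR_partial = 0.02543 K/W.
T_interface = T_in − Q·ΣR_partial = 23.3 °C − (488.3)(0.02543) = 10.9 °C

T = 10.9 °C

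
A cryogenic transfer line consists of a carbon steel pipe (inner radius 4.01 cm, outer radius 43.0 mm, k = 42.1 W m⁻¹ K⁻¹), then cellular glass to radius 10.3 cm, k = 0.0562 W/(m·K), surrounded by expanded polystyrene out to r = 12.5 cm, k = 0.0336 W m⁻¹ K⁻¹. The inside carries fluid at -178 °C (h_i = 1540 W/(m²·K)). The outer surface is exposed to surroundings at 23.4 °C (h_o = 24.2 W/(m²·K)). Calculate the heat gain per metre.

Resistance network (inner→outer):
  R'_conv,in = 1/(2πr h) = 1/(2π·0.0401·1540) = 0.002577 m·K/W
  R'_carbon steel = ln(0.0430/0.0401)/(2πk) = 0.06982/(2π·42.1) = 2.640×10^-4 m·K/W
  R'_cellular glass = ln(0.103/0.0430)/(2πk) = 0.8735/(2π·0.0562) = 2.474 m·K/W
  R'_expanded polystyrene = ln(0.125/0.103)/(2πk) = 0.1936/(2π·0.0336) = 0.9170 m·K/W
  R'_conv,out = 1/(2πr h) = 1/(2π·0.125·24.2) = 0.05261 m·K/W
ΣR = 0.002577 + 2.640×10^-4 + 2.474 + 0.9170 + 0.05261 = 3.446 m·K/W
Q' = ΔT/ΣR = (-178 °C − 23.4 °C)/3.446 = -58.4 W/m
(Negative Q' ⇒ heat flows inward; heat gain = 58.4 W/m.)

Q' = 58.4 W/m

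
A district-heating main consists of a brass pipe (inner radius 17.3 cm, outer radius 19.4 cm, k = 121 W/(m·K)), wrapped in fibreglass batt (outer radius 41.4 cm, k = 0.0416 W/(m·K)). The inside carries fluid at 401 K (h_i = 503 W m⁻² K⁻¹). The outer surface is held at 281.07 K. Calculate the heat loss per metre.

Q' = 41.3 W/m

Resistance network (inner→outer):
  R'_conv,in = 1/(2πr h) = 1/(2π·0.173·503) = 0.001829 m·K/W
  R'_brass = ln(0.194/0.173)/(2πk) = 0.1146/(2π·121) = 1.507×10^-4 m·K/W
  R'_fibreglass batt = ln(0.414/0.194)/(2πk) = 0.7580/(2π·0.0416) = 2.900 m·K/W
ΣR = 0.001829 + 1.507×10^-4 + 2.900 = 2.902 m·K/W
Q' = ΔT/ΣR = (401 K − 281.07 K)/2.902 = 41.3 W/m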